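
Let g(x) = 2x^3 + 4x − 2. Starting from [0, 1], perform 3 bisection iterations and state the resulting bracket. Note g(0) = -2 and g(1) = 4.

midpoint 0.5: g = 0.25 > 0 → [0, 0.5]
midpoint 0.25: g = -0.96875 < 0 → [0.25, 0.5]
midpoint 0.375: g = -0.394531 < 0 → [0.375, 0.5]

[0.375, 0.5]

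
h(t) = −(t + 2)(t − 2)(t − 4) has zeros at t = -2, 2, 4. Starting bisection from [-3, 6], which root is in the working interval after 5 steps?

-2

h(1.5) = -4.375 < 0, so the root lies in [-3, 1.5]
h(-0.75) = -16.328125 < 0, so the root lies in [-3, -0.75]
h(-1.875) = -2.845703 < 0, so the root lies in [-3, -1.875]
h(-2.4375) = 12.4978 > 0, so the root lies in [-2.4375, -1.875]
h(-2.15625) = 3.998 > 0, so the root lies in [-2.15625, -1.875]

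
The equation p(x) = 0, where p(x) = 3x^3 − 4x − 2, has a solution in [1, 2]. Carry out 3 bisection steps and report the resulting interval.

[1.25, 1.375]

p(1.5) = 2.125 > 0, so the root lies in [1, 1.5]
p(1.25) = -1.140625 < 0, so the root lies in [1.25, 1.5]
p(1.375) = 0.298828 > 0, so the root lies in [1.25, 1.375]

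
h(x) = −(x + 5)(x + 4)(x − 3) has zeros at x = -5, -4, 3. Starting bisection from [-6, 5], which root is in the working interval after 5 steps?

m = -0.5, h(m) = 55.125 (+); new bracket [-0.5, 5]
m = 2.25, h(m) = 33.984375 (+); new bracket [2.25, 5]
m = 3.625, h(m) = -41.103516 (−); new bracket [2.25, 3.625]
m = 2.9375, h(m) = 3.4417 (+); new bracket [2.9375, 3.625]
m = 3.28125, h(m) = -16.9588 (−); new bracket [2.9375, 3.28125]

3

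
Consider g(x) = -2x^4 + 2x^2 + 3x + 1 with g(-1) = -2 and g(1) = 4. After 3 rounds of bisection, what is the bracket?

midpoint 0: g = 1 > 0 → [-1, 0]
midpoint -0.5: g = -0.125 < 0 → [-0.5, 0]
midpoint -0.25: g = 0.367188 > 0 → [-0.5, -0.25]

[-0.5, -0.25]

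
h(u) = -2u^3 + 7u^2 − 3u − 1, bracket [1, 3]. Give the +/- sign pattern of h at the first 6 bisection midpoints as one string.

h(2) = 5 > 0, so the root lies in [2, 3]
h(2.5) = 4 > 0, so the root lies in [2.5, 3]
h(2.75) = 2.09375 > 0, so the root lies in [2.75, 3]
h(2.875) = 0.707 > 0, so the root lies in [2.875, 3]
h(2.9375) = -0.105 < 0, so the root lies in [2.875, 2.9375]
h(2.90625) = 0.3112 > 0, so the root lies in [2.90625, 2.9375]

++++-+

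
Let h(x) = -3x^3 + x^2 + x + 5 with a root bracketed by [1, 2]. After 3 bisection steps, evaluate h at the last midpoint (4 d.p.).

0.4668

x = 1.5 gives h = -1.375, negative; keep [1, 1.5]
x = 1.25 gives h = 1.953125, positive; keep [1.25, 1.5]
x = 1.375 gives h = 0.466797, positive; keep [1.375, 1.5]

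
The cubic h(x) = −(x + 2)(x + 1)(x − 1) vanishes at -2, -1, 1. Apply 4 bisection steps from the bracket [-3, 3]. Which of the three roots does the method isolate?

1

x = 0 gives h = 2, positive; keep [0, 3]
x = 1.5 gives h = -4.375, negative; keep [0, 1.5]
x = 0.75 gives h = 1.203125, positive; keep [0.75, 1.5]
x = 1.125 gives h = -0.8301, negative; keep [0.75, 1.125]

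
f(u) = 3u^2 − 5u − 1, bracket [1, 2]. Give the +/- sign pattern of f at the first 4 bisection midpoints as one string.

--+-

f(1.5) = -1.75 < 0, so the root lies in [1.5, 2]
f(1.75) = -0.5625 < 0, so the root lies in [1.75, 2]
f(1.875) = 0.171875 > 0, so the root lies in [1.75, 1.875]
f(1.8125) = -0.207 < 0, so the root lies in [1.8125, 1.875]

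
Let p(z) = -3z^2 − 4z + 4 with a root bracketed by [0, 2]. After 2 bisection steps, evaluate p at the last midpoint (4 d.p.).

1.2500

m = 1, p(m) = -3 (−); new bracket [0, 1]
m = 0.5, p(m) = 1.25 (+); new bracket [0.5, 1]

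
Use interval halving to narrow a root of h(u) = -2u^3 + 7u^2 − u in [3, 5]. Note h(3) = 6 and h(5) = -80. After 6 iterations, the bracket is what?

u = 4 gives h = -20, negative; keep [3, 4]
u = 3.5 gives h = -3.5, negative; keep [3, 3.5]
u = 3.25 gives h = 2.03125, positive; keep [3.25, 3.5]
u = 3.375 gives h = -0.5273, negative; keep [3.25, 3.375]
u = 3.3125 gives h = 0.8022, positive; keep [3.3125, 3.375]
u = 3.34375 gives h = 0.1502, positive; keep [3.34375, 3.375]

[3.34375, 3.375]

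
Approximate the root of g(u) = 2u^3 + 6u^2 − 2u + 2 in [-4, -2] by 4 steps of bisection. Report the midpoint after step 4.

u = -3 gives g = 8, positive; keep [-4, -3]
u = -3.5 gives g = -3.25, negative; keep [-3.5, -3]
u = -3.25 gives g = 3.21875, positive; keep [-3.5, -3.25]
u = -3.375 gives g = 0.207, positive; keep [-3.5, -3.375]

-3.375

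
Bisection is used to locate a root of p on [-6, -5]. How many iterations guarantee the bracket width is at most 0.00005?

Width after n steps is 1/2^n. Need 2^n ≥ 1/0.00005 = 20000.
2^14 = 16384 < 20000 ≤ 2^15 = 32768, so n = 15.

15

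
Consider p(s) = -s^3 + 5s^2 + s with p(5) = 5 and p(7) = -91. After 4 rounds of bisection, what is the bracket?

[5.125, 5.25]

p(6) = -30 < 0, so the root lies in [5, 6]
p(5.5) = -9.625 < 0, so the root lies in [5, 5.5]
p(5.25) = -1.640625 < 0, so the root lies in [5, 5.25]
p(5.125) = 1.8418 > 0, so the root lies in [5.125, 5.25]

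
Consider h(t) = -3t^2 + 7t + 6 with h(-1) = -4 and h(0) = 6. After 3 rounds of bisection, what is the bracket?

[-0.75, -0.625]

m = -0.5, h(m) = 1.75 (+); new bracket [-1, -0.5]
m = -0.75, h(m) = -0.9375 (−); new bracket [-0.75, -0.5]
m = -0.625, h(m) = 0.453125 (+); new bracket [-0.75, -0.625]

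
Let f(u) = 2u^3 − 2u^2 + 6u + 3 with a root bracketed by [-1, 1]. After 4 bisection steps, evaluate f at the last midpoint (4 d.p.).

midpoint 0: f = 3 > 0 → [-1, 0]
midpoint -0.5: f = -0.75 < 0 → [-0.5, 0]
midpoint -0.25: f = 1.34375 > 0 → [-0.5, -0.25]
midpoint -0.375: f = 0.3633 > 0 → [-0.5, -0.375]

0.3633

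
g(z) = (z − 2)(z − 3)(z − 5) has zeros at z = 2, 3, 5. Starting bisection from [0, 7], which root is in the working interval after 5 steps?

m = 3.5, g(m) = -1.125 (−); new bracket [3.5, 7]
m = 5.25, g(m) = 1.828125 (+); new bracket [3.5, 5.25]
m = 4.375, g(m) = -2.041016 (−); new bracket [4.375, 5.25]
m = 4.8125, g(m) = -0.9558 (−); new bracket [4.8125, 5.25]
m = 5.03125, g(m) = 0.1924 (+); new bracket [4.8125, 5.03125]

5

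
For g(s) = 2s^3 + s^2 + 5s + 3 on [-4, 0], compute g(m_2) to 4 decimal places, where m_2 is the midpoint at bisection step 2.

m = -2, g(m) = -19 (−); new bracket [-2, 0]
m = -1, g(m) = -3 (−); new bracket [-1, 0]

-3.0000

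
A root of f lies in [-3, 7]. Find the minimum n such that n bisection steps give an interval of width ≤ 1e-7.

27

Width after n steps is 10/2^n. Need 2^n ≥ 10/1e-7 = 100000000.
2^26 = 67108864 < 100000000 ≤ 2^27 = 134217728, so n = 27.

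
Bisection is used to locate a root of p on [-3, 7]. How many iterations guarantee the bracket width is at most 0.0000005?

Width after n steps is 10/2^n. Need 2^n ≥ 10/0.0000005 = 20000000.
2^24 = 16777216 < 20000000 ≤ 2^25 = 33554432, so n = 25.

25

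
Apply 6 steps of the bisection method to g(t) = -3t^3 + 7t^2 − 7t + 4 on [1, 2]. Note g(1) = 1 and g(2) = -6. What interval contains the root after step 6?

[1.328125, 1.34375]

t = 1.5 gives g = -0.875, negative; keep [1, 1.5]
t = 1.25 gives g = 0.328125, positive; keep [1.25, 1.5]
t = 1.375 gives g = -0.189453, negative; keep [1.25, 1.375]
t = 1.3125 gives g = 0.0881, positive; keep [1.3125, 1.375]
t = 1.34375 gives g = -0.0457, negative; keep [1.3125, 1.34375]
t = 1.328125 gives g = 0.0224, positive; keep [1.328125, 1.34375]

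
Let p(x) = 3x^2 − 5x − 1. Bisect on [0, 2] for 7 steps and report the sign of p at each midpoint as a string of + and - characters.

m = 1, p(m) = -3 (−); new bracket [1, 2]
m = 1.5, p(m) = -1.75 (−); new bracket [1.5, 2]
m = 1.75, p(m) = -0.5625 (−); new bracket [1.75, 2]
m = 1.875, p(m) = 0.1719 (+); new bracket [1.75, 1.875]
m = 1.8125, p(m) = -0.207 (−); new bracket [1.8125, 1.875]
m = 1.84375, p(m) = -0.0205 (−); new bracket [1.84375, 1.875]
m = 1.859375, p(m) = 0.075 (+); new bracket [1.84375, 1.859375]

---+--+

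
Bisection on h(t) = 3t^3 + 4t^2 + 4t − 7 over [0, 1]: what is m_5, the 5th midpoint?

0.78125

midpoint 0.5: h = -3.625 < 0 → [0.5, 1]
midpoint 0.75: h = -0.484375 < 0 → [0.75, 1]
midpoint 0.875: h = 1.572266 > 0 → [0.75, 0.875]
midpoint 0.8125: h = 0.4998 > 0 → [0.75, 0.8125]
midpoint 0.78125: h = -0.0031 < 0 → [0.78125, 0.8125]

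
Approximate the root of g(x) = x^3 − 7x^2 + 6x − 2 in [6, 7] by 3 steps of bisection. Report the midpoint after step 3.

6.125

g(6.5) = 15.875 > 0, so the root lies in [6, 6.5]
g(6.25) = 6.203125 > 0, so the root lies in [6, 6.25]
g(6.125) = 1.923828 > 0, so the root lies in [6, 6.125]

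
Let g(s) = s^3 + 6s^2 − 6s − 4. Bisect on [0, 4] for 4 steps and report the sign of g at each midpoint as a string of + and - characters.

g(2) = 16 > 0, so the root lies in [0, 2]
g(1) = -3 < 0, so the root lies in [1, 2]
g(1.5) = 3.875 > 0, so the root lies in [1, 1.5]
g(1.25) = -0.1719 < 0, so the root lies in [1.25, 1.5]

+-+-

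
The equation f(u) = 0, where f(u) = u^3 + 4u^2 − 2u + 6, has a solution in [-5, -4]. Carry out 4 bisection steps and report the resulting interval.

f(-4.5) = 4.875 > 0, so the root lies in [-5, -4.5]
f(-4.75) = -1.421875 < 0, so the root lies in [-4.75, -4.5]
f(-4.625) = 1.880859 > 0, so the root lies in [-4.75, -4.625]
f(-4.6875) = 0.2688 > 0, so the root lies in [-4.75, -4.6875]

[-4.75, -4.6875]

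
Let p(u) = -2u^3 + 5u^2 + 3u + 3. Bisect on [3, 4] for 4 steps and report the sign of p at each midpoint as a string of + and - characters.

p(3.5) = -11 < 0, so the root lies in [3, 3.5]
p(3.25) = -3.09375 < 0, so the root lies in [3, 3.25]
p(3.125) = 0.167969 > 0, so the root lies in [3.125, 3.25]
p(3.1875) = -1.4077 < 0, so the root lies in [3.125, 3.1875]

--+-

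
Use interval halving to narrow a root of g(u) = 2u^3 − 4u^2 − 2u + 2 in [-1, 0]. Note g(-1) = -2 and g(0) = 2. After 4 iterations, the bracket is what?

[-0.8125, -0.75]

midpoint -0.5: g = 1.75 > 0 → [-1, -0.5]
midpoint -0.75: g = 0.40625 > 0 → [-1, -0.75]
midpoint -0.875: g = -0.652344 < 0 → [-0.875, -0.75]
midpoint -0.8125: g = -0.0884 < 0 → [-0.8125, -0.75]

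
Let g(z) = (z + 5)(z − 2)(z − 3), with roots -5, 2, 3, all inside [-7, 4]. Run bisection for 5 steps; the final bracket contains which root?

midpoint -1.5: g = 55.125 > 0 → [-7, -1.5]
midpoint -4.25: g = 33.984375 > 0 → [-7, -4.25]
midpoint -5.625: g = -41.103516 < 0 → [-5.625, -4.25]
midpoint -4.9375: g = 3.4417 > 0 → [-5.625, -4.9375]
midpoint -5.28125: g = -16.9588 < 0 → [-5.28125, -4.9375]

-5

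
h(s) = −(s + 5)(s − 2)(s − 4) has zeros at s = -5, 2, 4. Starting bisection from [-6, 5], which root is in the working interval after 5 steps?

midpoint -0.5: h = -50.625 < 0 → [-6, -0.5]
midpoint -3.25: h = -66.609375 < 0 → [-6, -3.25]
midpoint -4.625: h = -21.427734 < 0 → [-6, -4.625]
midpoint -5.3125: h = 21.2805 > 0 → [-5.3125, -4.625]
midpoint -4.96875: h = -1.9532 < 0 → [-5.3125, -4.96875]

-5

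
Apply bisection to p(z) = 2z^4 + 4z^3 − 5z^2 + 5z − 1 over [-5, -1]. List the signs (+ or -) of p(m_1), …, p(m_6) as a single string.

-++++-

midpoint -3: p = -7 < 0 → [-5, -3]
midpoint -4: p = 155 > 0 → [-4, -3]
midpoint -3.5: p = 48.875 > 0 → [-3.5, -3]
midpoint -3.25: p = 15.7578 > 0 → [-3.25, -3]
midpoint -3.125: p = 3.2114 > 0 → [-3.125, -3]
midpoint -3.0625: p = -2.1709 < 0 → [-3.125, -3.0625]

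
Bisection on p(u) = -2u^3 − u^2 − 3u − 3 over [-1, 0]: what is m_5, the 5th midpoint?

m = -0.5, p(m) = -1.5 (−); new bracket [-1, -0.5]
m = -0.75, p(m) = -0.46875 (−); new bracket [-1, -0.75]
m = -0.875, p(m) = 0.199219 (+); new bracket [-0.875, -0.75]
m = -0.8125, p(m) = -0.1499 (−); new bracket [-0.875, -0.8125]
m = -0.84375, p(m) = 0.0207 (+); new bracket [-0.84375, -0.8125]

-0.84375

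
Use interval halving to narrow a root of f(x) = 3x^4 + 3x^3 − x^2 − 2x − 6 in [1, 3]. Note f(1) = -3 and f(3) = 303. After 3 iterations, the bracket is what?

midpoint 2: f = 58 > 0 → [1, 2]
midpoint 1.5: f = 14.0625 > 0 → [1, 1.5]
midpoint 1.25: f = 3.121094 > 0 → [1, 1.25]

[1, 1.25]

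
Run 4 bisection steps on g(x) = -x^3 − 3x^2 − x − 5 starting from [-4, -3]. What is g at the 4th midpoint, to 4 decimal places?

x = -3.5 gives g = 4.625, positive; keep [-3.5, -3]
x = -3.25 gives g = 0.890625, positive; keep [-3.25, -3]
x = -3.125 gives g = -0.654297, negative; keep [-3.25, -3.125]
x = -3.1875 gives g = 0.0925, positive; keep [-3.1875, -3.125]

0.0925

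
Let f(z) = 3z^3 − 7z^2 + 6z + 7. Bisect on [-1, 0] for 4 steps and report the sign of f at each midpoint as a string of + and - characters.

+--+

f(-0.5) = 1.875 > 0, so the root lies in [-1, -0.5]
f(-0.75) = -2.703125 < 0, so the root lies in [-0.75, -0.5]
f(-0.625) = -0.216797 < 0, so the root lies in [-0.625, -0.5]
f(-0.5625) = 0.8762 > 0, so the root lies in [-0.625, -0.5625]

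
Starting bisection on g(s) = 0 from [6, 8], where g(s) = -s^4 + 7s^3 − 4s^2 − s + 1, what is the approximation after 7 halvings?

6.359375

s = 7 gives g = -202, negative; keep [6, 7]
s = 6.5 gives g = -37.1875, negative; keep [6, 6.5]
s = 6.25 gives g = 21.605469, positive; keep [6.25, 6.5]
s = 6.375 gives g = -6.01, negative; keep [6.25, 6.375]
s = 6.3125 gives g = 8.2295, positive; keep [6.3125, 6.375]
s = 6.34375 gives g = 1.2193, positive; keep [6.34375, 6.375]
s = 6.359375 gives g = -2.3677, negative; keep [6.34375, 6.359375]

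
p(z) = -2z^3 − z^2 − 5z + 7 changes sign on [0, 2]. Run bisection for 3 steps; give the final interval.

[0.75, 1]

midpoint 1: p = -1 < 0 → [0, 1]
midpoint 0.5: p = 4 > 0 → [0.5, 1]
midpoint 0.75: p = 1.84375 > 0 → [0.75, 1]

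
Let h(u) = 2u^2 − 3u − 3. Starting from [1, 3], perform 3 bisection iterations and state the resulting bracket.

[2, 2.25]

midpoint 2: h = -1 < 0 → [2, 3]
midpoint 2.5: h = 2 > 0 → [2, 2.5]
midpoint 2.25: h = 0.375 > 0 → [2, 2.25]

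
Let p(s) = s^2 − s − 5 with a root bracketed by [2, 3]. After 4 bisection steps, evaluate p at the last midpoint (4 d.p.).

0.0977

p(2.5) = -1.25 < 0, so the root lies in [2.5, 3]
p(2.75) = -0.1875 < 0, so the root lies in [2.75, 3]
p(2.875) = 0.390625 > 0, so the root lies in [2.75, 2.875]
p(2.8125) = 0.0977 > 0, so the root lies in [2.75, 2.8125]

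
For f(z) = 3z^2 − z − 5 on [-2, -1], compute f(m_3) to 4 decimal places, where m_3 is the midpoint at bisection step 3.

midpoint -1.5: f = 3.25 > 0 → [-1.5, -1]
midpoint -1.25: f = 0.9375 > 0 → [-1.25, -1]
midpoint -1.125: f = -0.078125 < 0 → [-1.25, -1.125]

-0.0781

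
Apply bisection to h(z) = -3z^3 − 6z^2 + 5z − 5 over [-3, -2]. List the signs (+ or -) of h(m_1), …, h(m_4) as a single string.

--++

midpoint -2.5: h = -8.125 < 0 → [-3, -2.5]
midpoint -2.75: h = -1.734375 < 0 → [-3, -2.75]
midpoint -2.875: h = 2.322266 > 0 → [-2.875, -2.75]
midpoint -2.8125: h = 0.2185 > 0 → [-2.8125, -2.75]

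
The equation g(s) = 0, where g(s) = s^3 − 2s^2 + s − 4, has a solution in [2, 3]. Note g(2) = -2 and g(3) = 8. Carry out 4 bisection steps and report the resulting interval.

[2.3125, 2.375]

g(2.5) = 1.625 > 0, so the root lies in [2, 2.5]
g(2.25) = -0.484375 < 0, so the root lies in [2.25, 2.5]
g(2.375) = 0.490234 > 0, so the root lies in [2.25, 2.375]
g(2.3125) = -0.0164 < 0, so the root lies in [2.3125, 2.375]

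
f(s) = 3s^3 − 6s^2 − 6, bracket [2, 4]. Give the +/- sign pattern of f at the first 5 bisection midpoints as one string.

++-+-

s = 3 gives f = 21, positive; keep [2, 3]
s = 2.5 gives f = 3.375, positive; keep [2, 2.5]
s = 2.25 gives f = -2.203125, negative; keep [2.25, 2.5]
s = 2.375 gives f = 0.3457, positive; keep [2.25, 2.375]
s = 2.3125 gives f = -0.9866, negative; keep [2.3125, 2.375]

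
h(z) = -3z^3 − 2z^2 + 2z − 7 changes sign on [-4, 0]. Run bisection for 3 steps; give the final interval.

[-2, -1.5]

midpoint -2: h = 5 > 0 → [-2, 0]
midpoint -1: h = -8 < 0 → [-2, -1]
midpoint -1.5: h = -4.375 < 0 → [-2, -1.5]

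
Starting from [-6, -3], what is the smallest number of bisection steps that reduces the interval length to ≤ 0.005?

Width after n steps is 3/2^n. Need 2^n ≥ 3/0.005 = 600.
2^9 = 512 < 600 ≤ 2^10 = 1024, so n = 10.

10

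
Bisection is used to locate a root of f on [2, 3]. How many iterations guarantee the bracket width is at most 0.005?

Width after n steps is 1/2^n. Need 2^n ≥ 1/0.005 = 200.
2^7 = 128 < 200 ≤ 2^8 = 256, so n = 8.

8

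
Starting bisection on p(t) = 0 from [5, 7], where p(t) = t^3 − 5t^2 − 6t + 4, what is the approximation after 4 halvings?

m = 6, p(m) = 4 (+); new bracket [5, 6]
m = 5.5, p(m) = -13.875 (−); new bracket [5.5, 6]
m = 5.75, p(m) = -5.703125 (−); new bracket [5.75, 6]
m = 5.875, p(m) = -1.0488 (−); new bracket [5.875, 6]

5.875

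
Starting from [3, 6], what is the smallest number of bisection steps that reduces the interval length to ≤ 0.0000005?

Width after n steps is 3/2^n. Need 2^n ≥ 3/0.0000005 = 6000000.
2^22 = 4194304 < 6000000 ≤ 2^23 = 8388608, so n = 23.

23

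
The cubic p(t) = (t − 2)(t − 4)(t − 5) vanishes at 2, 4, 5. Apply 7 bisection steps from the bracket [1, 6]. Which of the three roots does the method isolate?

2

t = 3.5 gives p = 1.125, positive; keep [1, 3.5]
t = 2.25 gives p = 1.203125, positive; keep [1, 2.25]
t = 1.625 gives p = -3.005859, negative; keep [1.625, 2.25]
t = 1.9375 gives p = -0.3948, negative; keep [1.9375, 2.25]
t = 2.09375 gives p = 0.5194, positive; keep [1.9375, 2.09375]
t = 2.015625 gives p = 0.0925, positive; keep [1.9375, 2.015625]
t = 1.9765625 gives p = -0.1434, negative; keep [1.9765625, 2.015625]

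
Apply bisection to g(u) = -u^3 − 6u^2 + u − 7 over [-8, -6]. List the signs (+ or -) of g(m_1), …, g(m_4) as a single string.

++-+

u = -7 gives g = 35, positive; keep [-7, -6]
u = -6.5 gives g = 7.625, positive; keep [-6.5, -6]
u = -6.25 gives g = -3.484375, negative; keep [-6.5, -6.25]
u = -6.375 gives g = 1.8652, positive; keep [-6.375, -6.25]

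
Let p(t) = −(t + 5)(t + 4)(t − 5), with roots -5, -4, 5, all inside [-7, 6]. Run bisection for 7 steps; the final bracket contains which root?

m = -0.5, p(m) = 86.625 (+); new bracket [-0.5, 6]
m = 2.75, p(m) = 117.703125 (+); new bracket [2.75, 6]
m = 4.375, p(m) = 49.072266 (+); new bracket [4.375, 6]
m = 5.1875, p(m) = -17.5496 (−); new bracket [4.375, 5.1875]
m = 4.78125, p(m) = 18.7888 (+); new bracket [4.78125, 5.1875]
m = 4.984375, p(m) = 1.4016 (+); new bracket [4.984375, 5.1875]
m = 5.0859375, p(m) = -7.8753 (−); new bracket [4.984375, 5.0859375]

5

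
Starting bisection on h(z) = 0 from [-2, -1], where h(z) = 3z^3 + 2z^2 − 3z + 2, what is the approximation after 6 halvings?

-1.578125

h(-1.5) = 0.875 > 0, so the root lies in [-2, -1.5]
h(-1.75) = -2.703125 < 0, so the root lies in [-1.75, -1.5]
h(-1.625) = -0.716797 < 0, so the root lies in [-1.625, -1.5]
h(-1.5625) = 0.1262 > 0, so the root lies in [-1.625, -1.5625]
h(-1.59375) = -0.2832 < 0, so the root lies in [-1.59375, -1.5625]
h(-1.578125) = -0.0755 < 0, so the root lies in [-1.578125, -1.5625]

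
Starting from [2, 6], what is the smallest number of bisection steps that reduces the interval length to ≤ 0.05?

Width after n steps is 4/2^n. Need 2^n ≥ 4/0.05 = 80.
2^6 = 64 < 80 ≤ 2^7 = 128, so n = 7.

7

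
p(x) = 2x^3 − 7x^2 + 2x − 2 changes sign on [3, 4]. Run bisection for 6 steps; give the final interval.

m = 3.5, p(m) = 5 (+); new bracket [3, 3.5]
m = 3.25, p(m) = -0.78125 (−); new bracket [3.25, 3.5]
m = 3.375, p(m) = 1.902344 (+); new bracket [3.25, 3.375]
m = 3.3125, p(m) = 0.5103 (+); new bracket [3.25, 3.3125]
m = 3.28125, p(m) = -0.1479 (−); new bracket [3.28125, 3.3125]
m = 3.296875, p(m) = 0.1781 (+); new bracket [3.28125, 3.296875]

[3.28125, 3.296875]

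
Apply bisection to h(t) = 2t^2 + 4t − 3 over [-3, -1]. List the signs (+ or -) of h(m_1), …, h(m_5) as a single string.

--++-

h(-2) = -3 < 0, so the root lies in [-3, -2]
h(-2.5) = -0.5 < 0, so the root lies in [-3, -2.5]
h(-2.75) = 1.125 > 0, so the root lies in [-2.75, -2.5]
h(-2.625) = 0.2812 > 0, so the root lies in [-2.625, -2.5]
h(-2.5625) = -0.1172 < 0, so the root lies in [-2.625, -2.5625]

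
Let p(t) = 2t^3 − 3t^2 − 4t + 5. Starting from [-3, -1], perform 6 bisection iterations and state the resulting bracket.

[-1.375, -1.34375]

midpoint -2: p = -15 < 0 → [-2, -1]
midpoint -1.5: p = -2.5 < 0 → [-1.5, -1]
midpoint -1.25: p = 1.40625 > 0 → [-1.5, -1.25]
midpoint -1.375: p = -0.3711 < 0 → [-1.375, -1.25]
midpoint -1.3125: p = 0.5601 > 0 → [-1.375, -1.3125]
midpoint -1.34375: p = 0.1053 > 0 → [-1.375, -1.34375]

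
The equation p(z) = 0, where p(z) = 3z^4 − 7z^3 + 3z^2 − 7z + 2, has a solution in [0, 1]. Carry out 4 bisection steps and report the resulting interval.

[0.25, 0.3125]

midpoint 0.5: p = -1.4375 < 0 → [0, 0.5]
midpoint 0.25: p = 0.339844 > 0 → [0.25, 0.5]
midpoint 0.375: p = -0.512939 < 0 → [0.25, 0.375]
midpoint 0.3125: p = -0.0795 < 0 → [0.25, 0.3125]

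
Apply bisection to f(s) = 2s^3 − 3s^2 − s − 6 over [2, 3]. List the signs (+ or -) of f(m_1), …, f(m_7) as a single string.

+-++-+-

midpoint 2.5: f = 4 > 0 → [2, 2.5]
midpoint 2.25: f = -0.65625 < 0 → [2.25, 2.5]
midpoint 2.375: f = 1.496094 > 0 → [2.25, 2.375]
midpoint 2.3125: f = 0.3774 > 0 → [2.25, 2.3125]
midpoint 2.28125: f = -0.1498 < 0 → [2.28125, 2.3125]
midpoint 2.296875: f = 0.1112 > 0 → [2.28125, 2.296875]
midpoint 2.2890625: f = -0.02 < 0 → [2.2890625, 2.296875]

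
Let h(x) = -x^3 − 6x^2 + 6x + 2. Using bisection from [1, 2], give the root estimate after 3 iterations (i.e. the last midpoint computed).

m = 1.5, h(m) = -5.875 (−); new bracket [1, 1.5]
m = 1.25, h(m) = -1.828125 (−); new bracket [1, 1.25]
m = 1.125, h(m) = -0.267578 (−); new bracket [1, 1.125]

1.125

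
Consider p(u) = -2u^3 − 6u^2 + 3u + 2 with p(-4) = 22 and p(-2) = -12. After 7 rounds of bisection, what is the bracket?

midpoint -3: p = -7 < 0 → [-4, -3]
midpoint -3.5: p = 3.75 > 0 → [-3.5, -3]
midpoint -3.25: p = -2.46875 < 0 → [-3.5, -3.25]
midpoint -3.375: p = 0.418 > 0 → [-3.375, -3.25]
midpoint -3.3125: p = -1.0796 < 0 → [-3.375, -3.3125]
midpoint -3.34375: p = -0.3445 < 0 → [-3.375, -3.34375]
midpoint -3.359375: p = 0.0333 > 0 → [-3.359375, -3.34375]

[-3.359375, -3.34375]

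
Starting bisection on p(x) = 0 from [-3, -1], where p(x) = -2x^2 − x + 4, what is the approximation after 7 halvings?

p(-2) = -2 < 0, so the root lies in [-2, -1]
p(-1.5) = 1 > 0, so the root lies in [-2, -1.5]
p(-1.75) = -0.375 < 0, so the root lies in [-1.75, -1.5]
p(-1.625) = 0.3438 > 0, so the root lies in [-1.75, -1.625]
p(-1.6875) = -0.0078 < 0, so the root lies in [-1.6875, -1.625]
p(-1.65625) = 0.1699 > 0, so the root lies in [-1.6875, -1.65625]
p(-1.671875) = 0.0815 > 0, so the root lies in [-1.6875, -1.671875]

-1.671875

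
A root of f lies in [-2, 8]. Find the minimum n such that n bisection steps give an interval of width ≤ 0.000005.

21

Width after n steps is 10/2^n. Need 2^n ≥ 10/0.000005 = 2000000.
2^20 = 1048576 < 2000000 ≤ 2^21 = 2097152, so n = 21.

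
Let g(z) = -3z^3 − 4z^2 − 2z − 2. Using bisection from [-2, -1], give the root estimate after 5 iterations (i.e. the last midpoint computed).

-1.21875

m = -1.5, g(m) = 2.125 (+); new bracket [-1.5, -1]
m = -1.25, g(m) = 0.109375 (+); new bracket [-1.25, -1]
m = -1.125, g(m) = -0.541016 (−); new bracket [-1.25, -1.125]
m = -1.1875, g(m) = -0.2419 (−); new bracket [-1.25, -1.1875]
m = -1.21875, g(m) = -0.0731 (−); new bracket [-1.25, -1.21875]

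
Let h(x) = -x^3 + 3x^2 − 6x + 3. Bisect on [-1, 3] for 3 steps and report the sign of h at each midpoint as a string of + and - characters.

h(1) = -1 < 0, so the root lies in [-1, 1]
h(0) = 3 > 0, so the root lies in [0, 1]
h(0.5) = 0.625 > 0, so the root lies in [0.5, 1]

-++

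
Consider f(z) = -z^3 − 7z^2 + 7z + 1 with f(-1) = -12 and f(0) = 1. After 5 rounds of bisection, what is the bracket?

midpoint -0.5: f = -4.125 < 0 → [-0.5, 0]
midpoint -0.25: f = -1.171875 < 0 → [-0.25, 0]
midpoint -0.125: f = 0.017578 > 0 → [-0.25, -0.125]
midpoint -0.1875: f = -0.552 < 0 → [-0.1875, -0.125]
midpoint -0.15625: f = -0.2608 < 0 → [-0.15625, -0.125]

[-0.15625, -0.125]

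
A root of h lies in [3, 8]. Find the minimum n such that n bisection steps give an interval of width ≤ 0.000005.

20

Width after n steps is 5/2^n. Need 2^n ≥ 5/0.000005 = 1000000.
2^19 = 524288 < 1000000 ≤ 2^20 = 1048576, so n = 20.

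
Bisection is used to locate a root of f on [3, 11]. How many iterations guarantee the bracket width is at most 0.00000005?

28

Width after n steps is 8/2^n. Need 2^n ≥ 8/0.00000005 = 160000000.
2^27 = 134217728 < 160000000 ≤ 2^28 = 268435456, so n = 28.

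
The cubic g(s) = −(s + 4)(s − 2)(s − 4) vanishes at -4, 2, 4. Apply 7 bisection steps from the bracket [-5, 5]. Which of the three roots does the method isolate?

-4

m = 0, g(m) = -32 (−); new bracket [-5, 0]
m = -2.5, g(m) = -43.875 (−); new bracket [-5, -2.5]
m = -3.75, g(m) = -11.140625 (−); new bracket [-5, -3.75]
m = -4.375, g(m) = 20.0215 (+); new bracket [-4.375, -3.75]
m = -4.0625, g(m) = 3.0549 (+); new bracket [-4.0625, -3.75]
m = -3.90625, g(m) = -4.3778 (−); new bracket [-4.0625, -3.90625]
m = -3.984375, g(m) = -0.7466 (−); new bracket [-4.0625, -3.984375]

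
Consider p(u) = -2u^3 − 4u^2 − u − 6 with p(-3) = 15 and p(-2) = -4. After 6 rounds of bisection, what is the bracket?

p(-2.5) = 2.75 > 0, so the root lies in [-2.5, -2]
p(-2.25) = -1.21875 < 0, so the root lies in [-2.5, -2.25]
p(-2.375) = 0.605469 > 0, so the root lies in [-2.375, -2.25]
p(-2.3125) = -0.3452 < 0, so the root lies in [-2.375, -2.3125]
p(-2.34375) = 0.1203 > 0, so the root lies in [-2.34375, -2.3125]
p(-2.328125) = -0.1149 < 0, so the root lies in [-2.34375, -2.328125]

[-2.34375, -2.328125]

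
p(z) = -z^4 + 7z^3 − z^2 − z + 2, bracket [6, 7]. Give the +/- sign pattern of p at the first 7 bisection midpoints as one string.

++-+-++

p(6.5) = 90.5625 > 0, so the root lies in [6.5, 7]
p(6.75) = 26.574219 > 0, so the root lies in [6.75, 7]
p(6.875) = -11.521729 < 0, so the root lies in [6.75, 6.875]
p(6.8125) = 8.0591 > 0, so the root lies in [6.8125, 6.875]
p(6.84375) = -1.5963 < 0, so the root lies in [6.8125, 6.84375]
p(6.828125) = 3.2649 > 0, so the root lies in [6.828125, 6.84375]
p(6.8359375) = 0.8427 > 0, so the root lies in [6.8359375, 6.84375]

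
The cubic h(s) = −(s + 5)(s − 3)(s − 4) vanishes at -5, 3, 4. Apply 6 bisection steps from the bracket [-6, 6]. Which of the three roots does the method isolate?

h(0) = -60 < 0, so the root lies in [-6, 0]
h(-3) = -84 < 0, so the root lies in [-6, -3]
h(-4.5) = -31.875 < 0, so the root lies in [-6, -4.5]
h(-5.25) = 19.0781 > 0, so the root lies in [-5.25, -4.5]
h(-4.875) = -8.7363 < 0, so the root lies in [-5.25, -4.875]
h(-5.0625) = 4.5667 > 0, so the root lies in [-5.0625, -4.875]

-5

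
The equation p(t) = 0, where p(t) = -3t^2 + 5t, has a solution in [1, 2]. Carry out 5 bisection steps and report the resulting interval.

[1.65625, 1.6875]

p(1.5) = 0.75 > 0, so the root lies in [1.5, 2]
p(1.75) = -0.4375 < 0, so the root lies in [1.5, 1.75]
p(1.625) = 0.203125 > 0, so the root lies in [1.625, 1.75]
p(1.6875) = -0.1055 < 0, so the root lies in [1.625, 1.6875]
p(1.65625) = 0.0518 > 0, so the root lies in [1.65625, 1.6875]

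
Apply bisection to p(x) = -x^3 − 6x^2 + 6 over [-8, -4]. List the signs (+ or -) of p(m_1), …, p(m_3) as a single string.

p(-6) = 6 > 0, so the root lies in [-6, -4]
p(-5) = -19 < 0, so the root lies in [-6, -5]
p(-5.5) = -9.125 < 0, so the root lies in [-6, -5.5]

+--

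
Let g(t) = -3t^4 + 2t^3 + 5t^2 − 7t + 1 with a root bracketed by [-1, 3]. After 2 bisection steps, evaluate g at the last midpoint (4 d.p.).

g(1) = -2 < 0, so the root lies in [-1, 1]
g(0) = 1 > 0, so the root lies in [0, 1]

1.0000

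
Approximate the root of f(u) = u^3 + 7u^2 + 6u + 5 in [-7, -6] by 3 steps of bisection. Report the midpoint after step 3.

midpoint -6.5: f = -12.875 < 0 → [-6.5, -6]
midpoint -6.25: f = -3.203125 < 0 → [-6.25, -6]
midpoint -6.125: f = 1.076172 > 0 → [-6.25, -6.125]

-6.125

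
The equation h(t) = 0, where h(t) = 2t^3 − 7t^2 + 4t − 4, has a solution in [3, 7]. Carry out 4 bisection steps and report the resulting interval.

[3, 3.25]

m = 5, h(m) = 91 (+); new bracket [3, 5]
m = 4, h(m) = 28 (+); new bracket [3, 4]
m = 3.5, h(m) = 10 (+); new bracket [3, 3.5]
m = 3.25, h(m) = 3.7188 (+); new bracket [3, 3.25]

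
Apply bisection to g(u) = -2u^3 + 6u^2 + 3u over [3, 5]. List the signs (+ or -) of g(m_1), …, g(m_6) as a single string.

g(4) = -20 < 0, so the root lies in [3, 4]
g(3.5) = -1.75 < 0, so the root lies in [3, 3.5]
g(3.25) = 4.46875 > 0, so the root lies in [3.25, 3.5]
g(3.375) = 1.582 > 0, so the root lies in [3.375, 3.5]
g(3.4375) = -0.0269 < 0, so the root lies in [3.375, 3.4375]
g(3.40625) = 0.7917 > 0, so the root lies in [3.40625, 3.4375]

--++-+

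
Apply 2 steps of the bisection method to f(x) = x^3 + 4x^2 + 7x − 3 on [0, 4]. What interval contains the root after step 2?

x = 2 gives f = 35, positive; keep [0, 2]
x = 1 gives f = 9, positive; keep [0, 1]

[0, 1]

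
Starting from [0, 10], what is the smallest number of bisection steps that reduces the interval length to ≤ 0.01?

Width after n steps is 10/2^n. Need 2^n ≥ 10/0.01 = 1000.
2^9 = 512 < 1000 ≤ 2^10 = 1024, so n = 10.

10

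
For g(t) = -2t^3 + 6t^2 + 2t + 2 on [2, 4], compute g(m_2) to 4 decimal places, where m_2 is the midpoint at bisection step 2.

m = 3, g(m) = 8 (+); new bracket [3, 4]
m = 3.5, g(m) = -3.25 (−); new bracket [3, 3.5]

-3.2500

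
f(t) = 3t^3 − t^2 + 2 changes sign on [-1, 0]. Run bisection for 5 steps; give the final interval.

[-0.78125, -0.75]

midpoint -0.5: f = 1.375 > 0 → [-1, -0.5]
midpoint -0.75: f = 0.171875 > 0 → [-1, -0.75]
midpoint -0.875: f = -0.775391 < 0 → [-0.875, -0.75]
midpoint -0.8125: f = -0.2693 < 0 → [-0.8125, -0.75]
midpoint -0.78125: f = -0.0409 < 0 → [-0.78125, -0.75]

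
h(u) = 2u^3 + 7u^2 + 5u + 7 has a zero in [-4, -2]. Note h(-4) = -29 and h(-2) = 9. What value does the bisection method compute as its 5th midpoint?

-3.0625

u = -3 gives h = 1, positive; keep [-4, -3]
u = -3.5 gives h = -10.5, negative; keep [-3.5, -3]
u = -3.25 gives h = -3.96875, negative; keep [-3.25, -3]
u = -3.125 gives h = -1.3008, negative; keep [-3.125, -3]
u = -3.0625 gives h = -0.106, negative; keep [-3.0625, -3]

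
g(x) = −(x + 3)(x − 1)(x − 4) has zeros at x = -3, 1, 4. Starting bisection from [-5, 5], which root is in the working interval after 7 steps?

-3

x = 0 gives g = -12, negative; keep [-5, 0]
x = -2.5 gives g = -11.375, negative; keep [-5, -2.5]
x = -3.75 gives g = 27.609375, positive; keep [-3.75, -2.5]
x = -3.125 gives g = 3.6738, positive; keep [-3.125, -2.5]
x = -2.8125 gives g = -4.8699, negative; keep [-3.125, -2.8125]
x = -2.96875 gives g = -0.8643, negative; keep [-3.125, -2.96875]
x = -3.046875 gives g = 1.3368, positive; keep [-3.046875, -2.96875]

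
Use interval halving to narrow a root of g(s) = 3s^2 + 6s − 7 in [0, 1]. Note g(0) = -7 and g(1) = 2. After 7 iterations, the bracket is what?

[0.8203125, 0.828125]

midpoint 0.5: g = -3.25 < 0 → [0.5, 1]
midpoint 0.75: g = -0.8125 < 0 → [0.75, 1]
midpoint 0.875: g = 0.546875 > 0 → [0.75, 0.875]
midpoint 0.8125: g = -0.1445 < 0 → [0.8125, 0.875]
midpoint 0.84375: g = 0.1982 > 0 → [0.8125, 0.84375]
midpoint 0.828125: g = 0.0261 > 0 → [0.8125, 0.828125]
midpoint 0.8203125: g = -0.0594 < 0 → [0.8203125, 0.828125]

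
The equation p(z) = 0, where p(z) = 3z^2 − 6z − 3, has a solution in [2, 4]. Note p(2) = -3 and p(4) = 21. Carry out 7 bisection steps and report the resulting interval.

[2.40625, 2.421875]

midpoint 3: p = 6 > 0 → [2, 3]
midpoint 2.5: p = 0.75 > 0 → [2, 2.5]
midpoint 2.25: p = -1.3125 < 0 → [2.25, 2.5]
midpoint 2.375: p = -0.3281 < 0 → [2.375, 2.5]
midpoint 2.4375: p = 0.1992 > 0 → [2.375, 2.4375]
midpoint 2.40625: p = -0.0674 < 0 → [2.40625, 2.4375]
midpoint 2.421875: p = 0.0652 > 0 → [2.40625, 2.421875]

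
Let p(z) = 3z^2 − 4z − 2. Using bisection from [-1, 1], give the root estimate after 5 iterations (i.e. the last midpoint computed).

-0.4375

midpoint 0: p = -2 < 0 → [-1, 0]
midpoint -0.5: p = 0.75 > 0 → [-0.5, 0]
midpoint -0.25: p = -0.8125 < 0 → [-0.5, -0.25]
midpoint -0.375: p = -0.0781 < 0 → [-0.5, -0.375]
midpoint -0.4375: p = 0.3242 > 0 → [-0.4375, -0.375]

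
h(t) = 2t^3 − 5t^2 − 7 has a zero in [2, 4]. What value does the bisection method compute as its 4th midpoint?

2.875

h(3) = 2 > 0, so the root lies in [2, 3]
h(2.5) = -7 < 0, so the root lies in [2.5, 3]
h(2.75) = -3.21875 < 0, so the root lies in [2.75, 3]
h(2.875) = -0.8008 < 0, so the root lies in [2.875, 3]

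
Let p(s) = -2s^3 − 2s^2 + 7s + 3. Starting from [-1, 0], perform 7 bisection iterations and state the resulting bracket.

midpoint -0.5: p = -0.75 < 0 → [-0.5, 0]
midpoint -0.25: p = 1.15625 > 0 → [-0.5, -0.25]
midpoint -0.375: p = 0.199219 > 0 → [-0.5, -0.375]
midpoint -0.4375: p = -0.2778 < 0 → [-0.4375, -0.375]
midpoint -0.40625: p = -0.0397 < 0 → [-0.40625, -0.375]
midpoint -0.390625: p = 0.0797 > 0 → [-0.40625, -0.390625]
midpoint -0.3984375: p = 0.0199 > 0 → [-0.40625, -0.3984375]

[-0.40625, -0.3984375]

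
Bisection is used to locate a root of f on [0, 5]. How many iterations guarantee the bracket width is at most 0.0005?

14

Width after n steps is 5/2^n. Need 2^n ≥ 5/0.0005 = 10000.
2^13 = 8192 < 10000 ≤ 2^14 = 16384, so n = 14.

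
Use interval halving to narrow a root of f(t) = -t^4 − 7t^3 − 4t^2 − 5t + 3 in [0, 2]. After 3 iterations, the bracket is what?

f(1) = -14 < 0, so the root lies in [0, 1]
f(0.5) = -1.4375 < 0, so the root lies in [0, 0.5]
f(0.25) = 1.386719 > 0, so the root lies in [0.25, 0.5]

[0.25, 0.5]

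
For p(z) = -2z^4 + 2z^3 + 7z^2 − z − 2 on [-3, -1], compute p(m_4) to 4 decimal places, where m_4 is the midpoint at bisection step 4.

m = -2, p(m) = -20 (−); new bracket [-2, -1]
m = -1.5, p(m) = -1.625 (−); new bracket [-1.5, -1]
m = -1.25, p(m) = 1.398438 (+); new bracket [-1.5, -1.25]
m = -1.375, p(m) = 0.2612 (+); new bracket [-1.5, -1.375]

0.2612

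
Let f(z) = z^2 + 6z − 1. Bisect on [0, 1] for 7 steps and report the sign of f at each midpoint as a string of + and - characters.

++-+-++

f(0.5) = 2.25 > 0, so the root lies in [0, 0.5]
f(0.25) = 0.5625 > 0, so the root lies in [0, 0.25]
f(0.125) = -0.234375 < 0, so the root lies in [0.125, 0.25]
f(0.1875) = 0.1602 > 0, so the root lies in [0.125, 0.1875]
f(0.15625) = -0.0381 < 0, so the root lies in [0.15625, 0.1875]
f(0.171875) = 0.0608 > 0, so the root lies in [0.15625, 0.171875]
f(0.1640625) = 0.0113 > 0, so the root lies in [0.15625, 0.1640625]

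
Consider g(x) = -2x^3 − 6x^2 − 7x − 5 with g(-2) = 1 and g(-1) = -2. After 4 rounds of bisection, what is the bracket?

x = -1.5 gives g = -1.25, negative; keep [-2, -1.5]
x = -1.75 gives g = -0.40625, negative; keep [-2, -1.75]
x = -1.875 gives g = 0.214844, positive; keep [-1.875, -1.75]
x = -1.8125 gives g = -0.1147, negative; keep [-1.875, -1.8125]

[-1.875, -1.8125]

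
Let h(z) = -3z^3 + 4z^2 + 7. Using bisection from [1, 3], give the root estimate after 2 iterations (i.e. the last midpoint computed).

1.5

midpoint 2: h = -1 < 0 → [1, 2]
midpoint 1.5: h = 5.875 > 0 → [1.5, 2]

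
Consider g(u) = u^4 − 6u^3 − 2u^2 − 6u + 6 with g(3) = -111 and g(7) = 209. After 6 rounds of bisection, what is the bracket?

m = 5, g(m) = -199 (−); new bracket [5, 7]
m = 6, g(m) = -102 (−); new bracket [6, 7]
m = 6.5, g(m) = 19.8125 (+); new bracket [6, 6.5]
m = 6.25, g(m) = -48.5898 (−); new bracket [6.25, 6.5]
m = 6.375, g(m) = -16.3748 (−); new bracket [6.375, 6.5]
m = 6.4375, g(m) = 1.208 (+); new bracket [6.375, 6.4375]

[6.375, 6.4375]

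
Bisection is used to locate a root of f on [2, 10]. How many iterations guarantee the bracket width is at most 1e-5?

20

Width after n steps is 8/2^n. Need 2^n ≥ 8/1e-5 = 800000.
2^19 = 524288 < 800000 ≤ 2^20 = 1048576, so n = 20.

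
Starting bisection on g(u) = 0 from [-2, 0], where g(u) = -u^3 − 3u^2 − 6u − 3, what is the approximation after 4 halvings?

u = -1 gives g = 1, positive; keep [-1, 0]
u = -0.5 gives g = -0.625, negative; keep [-1, -0.5]
u = -0.75 gives g = 0.234375, positive; keep [-0.75, -0.5]
u = -0.625 gives g = -0.1777, negative; keep [-0.75, -0.625]

-0.625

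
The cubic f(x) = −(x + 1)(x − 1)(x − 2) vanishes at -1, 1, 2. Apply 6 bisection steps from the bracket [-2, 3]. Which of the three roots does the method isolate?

-1

m = 0.5, f(m) = -1.125 (−); new bracket [-2, 0.5]
m = -0.75, f(m) = -1.203125 (−); new bracket [-2, -0.75]
m = -1.375, f(m) = 3.005859 (+); new bracket [-1.375, -0.75]
m = -1.0625, f(m) = 0.3948 (+); new bracket [-1.0625, -0.75]
m = -0.90625, f(m) = -0.5194 (−); new bracket [-1.0625, -0.90625]
m = -0.984375, f(m) = -0.0925 (−); new bracket [-1.0625, -0.984375]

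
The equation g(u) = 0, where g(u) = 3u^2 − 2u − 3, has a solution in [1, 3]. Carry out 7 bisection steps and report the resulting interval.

g(2) = 5 > 0, so the root lies in [1, 2]
g(1.5) = 0.75 > 0, so the root lies in [1, 1.5]
g(1.25) = -0.8125 < 0, so the root lies in [1.25, 1.5]
g(1.375) = -0.0781 < 0, so the root lies in [1.375, 1.5]
g(1.4375) = 0.3242 > 0, so the root lies in [1.375, 1.4375]
g(1.40625) = 0.1201 > 0, so the root lies in [1.375, 1.40625]
g(1.390625) = 0.0203 > 0, so the root lies in [1.375, 1.390625]

[1.375, 1.390625]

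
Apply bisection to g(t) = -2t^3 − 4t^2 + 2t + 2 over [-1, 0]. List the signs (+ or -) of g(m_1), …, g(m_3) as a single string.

+--

t = -0.5 gives g = 0.25, positive; keep [-1, -0.5]
t = -0.75 gives g = -0.90625, negative; keep [-0.75, -0.5]
t = -0.625 gives g = -0.324219, negative; keep [-0.625, -0.5]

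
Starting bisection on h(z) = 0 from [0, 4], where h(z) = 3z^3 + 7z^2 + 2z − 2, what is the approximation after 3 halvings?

0.5

midpoint 2: h = 54 > 0 → [0, 2]
midpoint 1: h = 10 > 0 → [0, 1]
midpoint 0.5: h = 1.125 > 0 → [0, 0.5]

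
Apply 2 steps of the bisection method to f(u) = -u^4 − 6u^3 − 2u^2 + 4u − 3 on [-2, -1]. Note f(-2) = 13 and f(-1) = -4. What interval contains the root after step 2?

[-1.5, -1.25]

f(-1.5) = 1.6875 > 0, so the root lies in [-1.5, -1]
f(-1.25) = -1.847656 < 0, so the root lies in [-1.5, -1.25]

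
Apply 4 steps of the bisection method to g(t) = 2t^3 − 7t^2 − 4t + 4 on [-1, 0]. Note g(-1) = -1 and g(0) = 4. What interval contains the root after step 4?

[-0.9375, -0.875]

midpoint -0.5: g = 4 > 0 → [-1, -0.5]
midpoint -0.75: g = 2.21875 > 0 → [-1, -0.75]
midpoint -0.875: g = 0.800781 > 0 → [-1, -0.875]
midpoint -0.9375: g = -0.0503 < 0 → [-0.9375, -0.875]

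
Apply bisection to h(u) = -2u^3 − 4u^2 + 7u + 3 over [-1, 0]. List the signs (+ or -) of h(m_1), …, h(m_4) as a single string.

-+-+

midpoint -0.5: h = -1.25 < 0 → [-0.5, 0]
midpoint -0.25: h = 1.03125 > 0 → [-0.5, -0.25]
midpoint -0.375: h = -0.082031 < 0 → [-0.375, -0.25]
midpoint -0.3125: h = 0.4829 > 0 → [-0.375, -0.3125]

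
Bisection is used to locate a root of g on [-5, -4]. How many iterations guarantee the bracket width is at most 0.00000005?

Width after n steps is 1/2^n. Need 2^n ≥ 1/0.00000005 = 20000000.
2^24 = 16777216 < 20000000 ≤ 2^25 = 33554432, so n = 25.

25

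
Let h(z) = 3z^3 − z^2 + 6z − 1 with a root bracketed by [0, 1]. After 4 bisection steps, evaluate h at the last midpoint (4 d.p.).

m = 0.5, h(m) = 2.125 (+); new bracket [0, 0.5]
m = 0.25, h(m) = 0.484375 (+); new bracket [0, 0.25]
m = 0.125, h(m) = -0.259766 (−); new bracket [0.125, 0.25]
m = 0.1875, h(m) = 0.1096 (+); new bracket [0.125, 0.1875]

0.1096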